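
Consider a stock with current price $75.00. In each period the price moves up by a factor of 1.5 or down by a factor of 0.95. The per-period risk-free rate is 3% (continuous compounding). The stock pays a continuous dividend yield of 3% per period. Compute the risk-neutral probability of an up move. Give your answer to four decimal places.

p = 0.0909

Per-period risk-free factor R = e^0.03 = 1.0305; dividend-adjusted growth = e^(0.03−0.03) = 1.0000.
Risk-neutral probability p = (1.0000 − 0.95)/(1.5 − 0.95) = 0.0500/0.5500 = 0.0909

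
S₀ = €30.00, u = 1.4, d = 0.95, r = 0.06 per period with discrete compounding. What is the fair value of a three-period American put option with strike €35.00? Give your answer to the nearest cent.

Risk-neutral probability p = (1 + 0.06 − 0.95)/(1.4 − 0.95) = 0.1100/0.4500 = 0.2444
Terminal stock prices: S_uuu = 82.32, S_uud = 55.86, S_udd = 37.91, S_ddd = 25.72
Terminal payoffs (K − S): max(-47.32, 0) = 0, max(-20.86, 0) = 0, max(-2.905, 0) = 0, max(9.279, 0) = 9.279
Node uu (S = 58.8): continuation = 1/1.06·[0.2444·0.0000 + 0.7556·0.0000] = 0.0000; exercise value = 0.0000 ≤ continuation, so V_uu = 0.0000
Node ud (S = 39.9): continuation = 1/1.06·[0.2444·0.0000 + 0.7556·0.0000] = 0.0000; exercise value = 0.0000 ≤ continuation, so V_ud = 0.0000
Node dd (S = 27.07): continuation = 1/1.06·[0.2444·0.0000 + 0.7556·9.2788] = 6.6138; exercise value = 7.9250 > continuation, so V_dd = 7.9250 (exercise)
Node u (S = 42): continuation = 1/1.06·[0.2444·0.0000 + 0.7556·0.0000] = 0.0000; exercise value = 0.0000 ≤ continuation, so V_u = 0.0000
Node d (S = 28.5): continuation = 1/1.06·[0.2444·0.0000 + 0.7556·7.9250] = 5.6488; exercise value = 6.5000 > continuation, so V_d = 6.5000 (exercise)
Node 0 (S = 30): continuation = 1/1.06·[0.2444·0.0000 + 0.7556·6.5000] = 4.6331; exercise value = 5.0000 > continuation, so V_0 = 5.0000 (exercise)

€5.00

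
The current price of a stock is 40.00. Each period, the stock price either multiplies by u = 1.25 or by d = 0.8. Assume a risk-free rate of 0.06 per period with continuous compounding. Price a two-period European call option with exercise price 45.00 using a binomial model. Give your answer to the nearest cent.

5.25

Risk-neutral probability p = (e^0.06 − 0.8)/(1.25 − 0.8) = 0.2618/0.4500 = 0.5819
Terminal stock prices: S_uu = 62.5, S_ud = 40, S_dd = 25.6
Terminal payoffs (S − K): max(17.5, 0) = 17.5, max(-5, 0) = 0, max(-19.4, 0) = 0
Node u (S = 50): V_u = e^(−0.06)·[0.5819·17.5000 + 0.4181·0.0000] = 9.5895
Node d (S = 32): V_d = e^(−0.06)·[0.5819·0.0000 + 0.4181·0.0000] = 0.0000
Node 0 (S = 40): V_0 = e^(−0.06)·[0.5819·9.5895 + 0.4181·0.0000] = 5.2548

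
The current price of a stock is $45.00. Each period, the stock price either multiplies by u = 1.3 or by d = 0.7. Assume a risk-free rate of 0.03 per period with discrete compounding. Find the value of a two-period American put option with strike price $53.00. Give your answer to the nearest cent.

Risk-neutral probability p = (1 + 0.03 − 0.7)/(1.3 − 0.7) = 0.3300/0.6000 = 0.5500
Terminal stock prices: S_uu = 76.05, S_ud = 40.95, S_dd = 22.05
Terminal payoffs (K − S): max(-23.05, 0) = 0, max(12.05, 0) = 12.05, max(30.95, 0) = 30.95
Node u (S = 58.5): continuation = 1/1.03·[0.5500·0.0000 + 0.4500·12.0500] = 5.2646; exercise value = 0.0000 ≤ continuation, so V_u = 5.2646
Node d (S = 31.5): continuation = 1/1.03·[0.5500·12.0500 + 0.4500·30.9500] = 19.9563; exercise value = 21.5000 > continuation, so V_d = 21.5000 (exercise)
Node 0 (S = 45): continuation = 1/1.03·[0.5500·5.2646 + 0.4500·21.5000] = 12.2044; exercise value = 8.0000 ≤ continuation, so V_0 = 12.2044

$12.20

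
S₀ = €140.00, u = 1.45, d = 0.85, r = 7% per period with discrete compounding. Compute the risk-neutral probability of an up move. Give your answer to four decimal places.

Risk-neutral probability p = (1 + 0.07 − 0.85)/(1.45 − 0.85) = 0.2200/0.6000 = 0.3667

p = 0.3667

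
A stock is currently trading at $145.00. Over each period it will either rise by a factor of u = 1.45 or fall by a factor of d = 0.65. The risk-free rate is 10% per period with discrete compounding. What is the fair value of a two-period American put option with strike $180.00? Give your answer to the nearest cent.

$42.92

Risk-neutral probability p = (1 + 0.1 − 0.65)/(1.45 − 0.65) = 0.4500/0.8000 = 0.5625
Terminal stock prices: S_uu = 304.9, S_ud = 136.7, S_dd = 61.26
Terminal payoffs (K − S): max(-124.9, 0) = 0, max(43.34, 0) = 43.34, max(118.7, 0) = 118.7
Node u (S = 210.2): continuation = 1/1.1·[0.5625·0.0000 + 0.4375·43.3375] = 17.2365; exercise value = 0.0000 ≤ continuation, so V_u = 17.2365
Node d (S = 94.25): continuation = 1/1.1·[0.5625·43.3375 + 0.4375·118.7375] = 69.3864; exercise value = 85.7500 > continuation, so V_d = 85.7500 (exercise)
Node 0 (S = 145): continuation = 1/1.1·[0.5625·17.2365 + 0.4375·85.7500] = 42.9192; exercise value = 35.0000 ≤ continuation, so V_0 = 42.9192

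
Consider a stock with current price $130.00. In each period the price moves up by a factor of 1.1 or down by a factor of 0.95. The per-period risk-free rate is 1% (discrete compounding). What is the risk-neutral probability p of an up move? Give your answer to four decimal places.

p = 0.4000

Risk-neutral probability p = (1 + 0.01 − 0.95)/(1.1 − 0.95) = 0.0600/0.1500 = 0.4000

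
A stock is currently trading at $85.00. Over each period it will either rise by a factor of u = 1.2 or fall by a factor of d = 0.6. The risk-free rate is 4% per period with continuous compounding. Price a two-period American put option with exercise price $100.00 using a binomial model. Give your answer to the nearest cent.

$19.47

Risk-neutral probability p = (e^0.04 − 0.6)/(1.2 − 0.6) = 0.4408/0.6000 = 0.7347
Terminal stock prices: S_uu = 122.4, S_ud = 61.2, S_dd = 30.6
Terminal payoffs (K − S): max(-22.4, 0) = 0, max(38.8, 0) = 38.8, max(69.4, 0) = 69.4
Node u (S = 102): continuation = e^(−0.04)·[0.7347·0.0000 + 0.2653·38.8000] = 9.8906; exercise value = 0.0000 ≤ continuation, so V_u = 9.8906
Node d (S = 51): continuation = e^(−0.04)·[0.7347·38.8000 + 0.2653·69.4000] = 45.0789; exercise value = 49.0000 > continuation, so V_d = 49.0000 (exercise)
Node 0 (S = 85): continuation = e^(−0.04)·[0.7347·9.8906 + 0.2653·49.0000] = 19.4722; exercise value = 15.0000 ≤ continuation, so V_0 = 19.4722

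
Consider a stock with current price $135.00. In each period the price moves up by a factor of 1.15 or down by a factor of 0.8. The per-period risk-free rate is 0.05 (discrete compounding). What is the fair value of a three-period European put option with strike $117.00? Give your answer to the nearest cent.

$3.63

Risk-neutral probability p = (1 + 0.05 − 0.8)/(1.15 − 0.8) = 0.2500/0.3500 = 0.7143
Terminal stock prices: S_uuu = 205.3, S_uud = 142.8, S_udd = 99.36, S_ddd = 69.12
Terminal payoffs (K − S): max(-88.32, 0) = 0, max(-25.83, 0) = 0, max(17.64, 0) = 17.64, max(47.88, 0) = 47.88
Node uu (S = 178.5): V_uu = 1/1.05·[0.7143·0.0000 + 0.2857·0.0000] = 0.0000
Node ud (S = 124.2): V_ud = 1/1.05·[0.7143·0.0000 + 0.2857·17.6400] = 4.8000
Node dd (S = 86.4): V_dd = 1/1.05·[0.7143·17.6400 + 0.2857·47.8800] = 25.0286
Node u (S = 155.2): V_u = 1/1.05·[0.7143·0.0000 + 0.2857·4.8000] = 1.3061
Node d (S = 108): V_d = 1/1.05·[0.7143·4.8000 + 0.2857·25.0286] = 10.0758
Node 0 (S = 135): V_0 = 1/1.05·[0.7143·1.3061 + 0.2857·10.0758] = 3.6302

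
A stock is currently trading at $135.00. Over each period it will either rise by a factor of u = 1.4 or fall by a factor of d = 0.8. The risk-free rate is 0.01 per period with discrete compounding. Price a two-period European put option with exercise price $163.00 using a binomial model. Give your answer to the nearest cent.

Risk-neutral probability p = (1 + 0.01 − 0.8)/(1.4 − 0.8) = 0.2100/0.6000 = 0.3500
Terminal stock prices: S_uu = 264.6, S_ud = 151.2, S_dd = 86.4
Terminal payoffs (K − S): max(-101.6, 0) = 0, max(11.8, 0) = 11.8, max(76.6, 0) = 76.6
Node u (S = 189): V_u = 1/1.01·[0.3500·0.0000 + 0.6500·11.8000] = 7.5941
Node d (S = 108): V_d = 1/1.01·[0.3500·11.8000 + 0.6500·76.6000] = 53.3861
Node 0 (S = 135): V_0 = 1/1.01·[0.3500·7.5941 + 0.6500·53.3861] = 36.9890

$36.99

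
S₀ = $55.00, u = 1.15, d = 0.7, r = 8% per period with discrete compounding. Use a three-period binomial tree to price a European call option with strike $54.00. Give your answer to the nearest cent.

$14.17

Risk-neutral probability p = (1 + 0.08 − 0.7)/(1.15 − 0.7) = 0.3800/0.4500 = 0.8444
Terminal stock prices: S_uuu = 83.65, S_uud = 50.92, S_udd = 30.99, S_ddd = 18.86
Terminal payoffs (S − K): max(29.65, 0) = 29.65, max(-3.084, 0) = 0, max(-23.01, 0) = 0, max(-35.14, 0) = 0
Node uu (S = 72.74): V_uu = 1/1.08·[0.8444·29.6481 + 0.1556·0.0000] = 23.1817
Node ud (S = 44.27): V_ud = 1/1.08·[0.8444·0.0000 + 0.1556·0.0000] = 0.0000
Node dd (S = 26.95): V_dd = 1/1.08·[0.8444·0.0000 + 0.1556·0.0000] = 0.0000
Node u (S = 63.25): V_u = 1/1.08·[0.8444·23.1817 + 0.1556·0.0000] = 18.1256
Node d (S = 38.5): V_d = 1/1.08·[0.8444·0.0000 + 0.1556·0.0000] = 0.0000
Node 0 (S = 55): V_0 = 1/1.08·[0.8444·18.1256 + 0.1556·0.0000] = 14.1723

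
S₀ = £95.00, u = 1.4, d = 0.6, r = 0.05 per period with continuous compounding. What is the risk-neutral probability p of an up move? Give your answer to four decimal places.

Risk-neutral probability p = (e^0.05 − 0.6)/(1.4 − 0.6) = 0.4513/0.8000 = 0.5641

p = 0.5641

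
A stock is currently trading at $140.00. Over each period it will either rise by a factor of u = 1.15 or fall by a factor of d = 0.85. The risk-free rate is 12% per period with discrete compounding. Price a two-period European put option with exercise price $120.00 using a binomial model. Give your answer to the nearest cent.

Risk-neutral probability p = (1 + 0.12 − 0.85)/(1.15 − 0.85) = 0.2700/0.3000 = 0.9000
Terminal stock prices: S_uu = 185.1, S_ud = 136.8, S_dd = 101.1
Terminal payoffs (K − S): max(-65.15, 0) = 0, max(-16.85, 0) = 0, max(18.85, 0) = 18.85
Node u (S = 161): V_u = 1/1.12·[0.9000·0.0000 + 0.1000·0.0000] = 0.0000
Node d (S = 119): V_d = 1/1.12·[0.9000·0.0000 + 0.1000·18.8500] = 1.6830
Node 0 (S = 140): V_0 = 1/1.12·[0.9000·0.0000 + 0.1000·1.6830] = 0.1503

$0.15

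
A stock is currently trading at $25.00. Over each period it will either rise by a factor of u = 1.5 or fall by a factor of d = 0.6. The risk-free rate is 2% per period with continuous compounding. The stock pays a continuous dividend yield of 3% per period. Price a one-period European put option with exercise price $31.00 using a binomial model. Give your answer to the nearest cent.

$8.89

Per-period risk-free factor R = e^0.02 = 1.0202; dividend-adjusted growth = e^(0.02−0.03) = 0.9900.
Risk-neutral probability p = (0.9900 − 0.6)/(1.5 − 0.6) = 0.3900/0.9000 = 0.4334
Terminal stock prices: S_u = 37.5, S_d = 15
Terminal payoffs (K − S): max(-6.5, 0) = 0, max(16, 0) = 16
Node 0 (S = 25): V_0 = e^(−0.02)·[0.4334·0.0000 + 0.5666·16.0000] = 8.8863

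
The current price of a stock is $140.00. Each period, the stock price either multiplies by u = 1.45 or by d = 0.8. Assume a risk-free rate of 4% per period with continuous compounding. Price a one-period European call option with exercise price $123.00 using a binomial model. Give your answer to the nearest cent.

$28.48

Risk-neutral probability p = (e^0.04 − 0.8)/(1.45 − 0.8) = 0.2408/0.6500 = 0.3705
Terminal stock prices: S_u = 203, S_d = 112
Terminal payoffs (S − K): max(80, 0) = 80, max(-11, 0) = 0
Node 0 (S = 140): V_0 = e^(−0.04)·[0.3705·80.0000 + 0.6295·0.0000] = 28.4761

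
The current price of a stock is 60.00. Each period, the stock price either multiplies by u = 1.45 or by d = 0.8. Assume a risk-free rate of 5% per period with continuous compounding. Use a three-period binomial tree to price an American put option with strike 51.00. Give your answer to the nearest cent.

4.29

Risk-neutral probability p = (e^0.05 − 0.8)/(1.45 − 0.8) = 0.2513/0.6500 = 0.3866
Terminal stock prices: S_uuu = 182.9, S_uud = 100.9, S_udd = 55.68, S_ddd = 30.72
Terminal payoffs (K − S): max(-131.9, 0) = 0, max(-49.92, 0) = 0, max(-4.68, 0) = 0, max(20.28, 0) = 20.28
Node uu (S = 126.2): continuation = e^(−0.05)·[0.3866·0.0000 + 0.6134·0.0000] = 0.0000; exercise value = 0.0000 ≤ continuation, so V_uu = 0.0000
Node ud (S = 69.6): continuation = e^(−0.05)·[0.3866·0.0000 + 0.6134·0.0000] = 0.0000; exercise value = 0.0000 ≤ continuation, so V_ud = 0.0000
Node dd (S = 38.4): continuation = e^(−0.05)·[0.3866·0.0000 + 0.6134·20.2800] = 11.8336; exercise value = 12.6000 > continuation, so V_dd = 12.6000 (exercise)
Node u (S = 87): continuation = e^(−0.05)·[0.3866·0.0000 + 0.6134·0.0000] = 0.0000; exercise value = 0.0000 ≤ continuation, so V_u = 0.0000
Node d (S = 48): continuation = e^(−0.05)·[0.3866·0.0000 + 0.6134·12.6000] = 7.3522; exercise value = 3.0000 ≤ continuation, so V_d = 7.3522
Node 0 (S = 60): continuation = e^(−0.05)·[0.3866·0.0000 + 0.6134·7.3522] = 4.2901; exercise value = 0.0000 ≤ continuation, so V_0 = 4.2901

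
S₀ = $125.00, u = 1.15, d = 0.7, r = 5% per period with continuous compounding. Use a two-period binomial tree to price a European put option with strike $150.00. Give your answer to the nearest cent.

Risk-neutral probability p = (e^0.05 − 0.7)/(1.15 − 0.7) = 0.3513/0.4500 = 0.7806
Terminal stock prices: S_uu = 165.3, S_ud = 100.6, S_dd = 61.25
Terminal payoffs (K − S): max(-15.31, 0) = 0, max(49.38, 0) = 49.38, max(88.75, 0) = 88.75
Node u (S = 143.8): V_u = e^(−0.05)·[0.7806·0.0000 + 0.2194·49.3750] = 10.3044
Node d (S = 87.5): V_d = e^(−0.05)·[0.7806·49.3750 + 0.2194·88.7500] = 55.1844
Node 0 (S = 125): V_0 = e^(−0.05)·[0.7806·10.3044 + 0.2194·55.1844] = 19.1682

$19.17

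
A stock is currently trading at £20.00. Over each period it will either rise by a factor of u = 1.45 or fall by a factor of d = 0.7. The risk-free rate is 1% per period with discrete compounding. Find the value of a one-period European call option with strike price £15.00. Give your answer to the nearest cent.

Risk-neutral probability p = (1 + 0.01 − 0.7)/(1.45 − 0.7) = 0.3100/0.7500 = 0.4133
Terminal stock prices: S_u = 29, S_d = 14
Terminal payoffs (S − K): max(14, 0) = 14, max(-1, 0) = 0
Node 0 (S = 20): V_0 = 1/1.01·[0.4133·14.0000 + 0.5867·0.0000] = 5.7294

£5.73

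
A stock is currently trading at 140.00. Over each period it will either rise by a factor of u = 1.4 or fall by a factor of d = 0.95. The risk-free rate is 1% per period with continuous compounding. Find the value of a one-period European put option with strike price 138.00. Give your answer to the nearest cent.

Risk-neutral probability p = (e^0.01 − 0.95)/(1.4 − 0.95) = 0.0601/0.4500 = 0.1334
Terminal stock prices: S_u = 196, S_d = 133
Terminal payoffs (K − S): max(-58, 0) = 0, max(5, 0) = 5
Node 0 (S = 140): V_0 = e^(−0.01)·[0.1334·0.0000 + 0.8666·5.0000] = 4.2897

4.29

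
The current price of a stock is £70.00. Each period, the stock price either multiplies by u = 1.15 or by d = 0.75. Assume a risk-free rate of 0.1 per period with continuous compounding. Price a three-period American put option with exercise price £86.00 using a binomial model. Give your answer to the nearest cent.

£16.00

Risk-neutral probability p = (e^0.1 − 0.75)/(1.15 − 0.75) = 0.3552/0.4000 = 0.8879
Terminal stock prices: S_uuu = 106.5, S_uud = 69.43, S_udd = 45.28, S_ddd = 29.53
Terminal payoffs (K − S): max(-20.46, 0) = 0, max(16.57, 0) = 16.57, max(40.72, 0) = 40.72, max(56.47, 0) = 56.47
Node uu (S = 92.57): continuation = e^(−0.1)·[0.8879·0.0000 + 0.1121·16.5688] = 1.6802; exercise value = 0.0000 ≤ continuation, so V_uu = 1.6802
Node ud (S = 60.38): continuation = e^(−0.1)·[0.8879·16.5688 + 0.1121·40.7188] = 17.4410; exercise value = 25.6250 > continuation, so V_ud = 25.6250 (exercise)
Node dd (S = 39.38): continuation = e^(−0.1)·[0.8879·40.7188 + 0.1121·56.4688] = 38.4410; exercise value = 46.6250 > continuation, so V_dd = 46.6250 (exercise)
Node u (S = 80.5): continuation = e^(−0.1)·[0.8879·1.6802 + 0.1121·25.6250] = 3.9485; exercise value = 5.5000 > continuation, so V_u = 5.5000 (exercise)
Node d (S = 52.5): continuation = e^(−0.1)·[0.8879·25.6250 + 0.1121·46.6250] = 25.3160; exercise value = 33.5000 > continuation, so V_d = 33.5000 (exercise)
Node 0 (S = 70): continuation = e^(−0.1)·[0.8879·5.5000 + 0.1121·33.5000] = 7.8160; exercise value = 16.0000 > continuation, so V_0 = 16.0000 (exercise)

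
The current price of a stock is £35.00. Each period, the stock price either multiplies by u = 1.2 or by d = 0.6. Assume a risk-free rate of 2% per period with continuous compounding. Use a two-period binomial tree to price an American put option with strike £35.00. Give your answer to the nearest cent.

£6.09

Risk-neutral probability p = (e^0.02 − 0.6)/(1.2 − 0.6) = 0.4202/0.6000 = 0.7003
Terminal stock prices: S_uu = 50.4, S_ud = 25.2, S_dd = 12.6
Terminal payoffs (K − S): max(-15.4, 0) = 0, max(9.8, 0) = 9.8, max(22.4, 0) = 22.4
Node u (S = 42): continuation = e^(−0.02)·[0.7003·0.0000 + 0.2997·9.8000] = 2.8786; exercise value = 0.0000 ≤ continuation, so V_u = 2.8786
Node d (S = 21): continuation = e^(−0.02)·[0.7003·9.8000 + 0.2997·22.4000] = 13.3070; exercise value = 14.0000 > continuation, so V_d = 14.0000 (exercise)
Node 0 (S = 35): continuation = e^(−0.02)·[0.7003·2.8786 + 0.2997·14.0000] = 6.0883; exercise value = 0.0000 ≤ continuation, so V_0 = 6.0883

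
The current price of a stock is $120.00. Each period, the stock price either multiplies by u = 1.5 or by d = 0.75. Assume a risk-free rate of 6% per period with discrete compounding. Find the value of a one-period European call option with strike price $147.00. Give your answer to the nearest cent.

Risk-neutral probability p = (1 + 0.06 − 0.75)/(1.5 − 0.75) = 0.3100/0.7500 = 0.4133
Terminal stock prices: S_u = 180, S_d = 90
Terminal payoffs (S − K): max(33, 0) = 33, max(-57, 0) = 0
Node 0 (S = 120): V_0 = 1/1.06·[0.4133·33.0000 + 0.5867·0.0000] = 12.8679

$12.87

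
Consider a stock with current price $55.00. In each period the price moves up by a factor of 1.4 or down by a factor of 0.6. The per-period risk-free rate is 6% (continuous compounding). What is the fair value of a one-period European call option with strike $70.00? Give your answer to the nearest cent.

Risk-neutral probability p = (e^0.06 − 0.6)/(1.4 − 0.6) = 0.4618/0.8000 = 0.5773
Terminal stock prices: S_u = 77, S_d = 33
Terminal payoffs (S − K): max(7, 0) = 7, max(-37, 0) = 0
Node 0 (S = 55): V_0 = e^(−0.06)·[0.5773·7.0000 + 0.4227·0.0000] = 3.8057

$3.81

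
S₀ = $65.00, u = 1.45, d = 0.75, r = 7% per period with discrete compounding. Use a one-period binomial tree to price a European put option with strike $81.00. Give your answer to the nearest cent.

Risk-neutral probability p = (1 + 0.07 − 0.75)/(1.45 − 0.75) = 0.3200/0.7000 = 0.4571
Terminal stock prices: S_u = 94.25, S_d = 48.75
Terminal payoffs (K − S): max(-13.25, 0) = 0, max(32.25, 0) = 32.25
Node 0 (S = 65): V_0 = 1/1.07·[0.4571·0.0000 + 0.5429·32.2500] = 16.3618

$16.36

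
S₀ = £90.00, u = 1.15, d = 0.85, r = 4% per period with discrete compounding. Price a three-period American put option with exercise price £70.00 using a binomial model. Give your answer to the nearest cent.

£0.65

Risk-neutral probability p = (1 + 0.04 − 0.85)/(1.15 − 0.85) = 0.1900/0.3000 = 0.6333
Terminal stock prices: S_uuu = 136.9, S_uud = 101.2, S_udd = 74.78, S_ddd = 55.27
Terminal payoffs (K − S): max(-66.88, 0) = 0, max(-31.17, 0) = 0, max(-4.779, 0) = 0, max(14.73, 0) = 14.73
Node uu (S = 119): continuation = 1/1.04·[0.6333·0.0000 + 0.3667·0.0000] = 0.0000; exercise value = 0.0000 ≤ continuation, so V_uu = 0.0000
Node ud (S = 87.97): continuation = 1/1.04·[0.6333·0.0000 + 0.3667·0.0000] = 0.0000; exercise value = 0.0000 ≤ continuation, so V_ud = 0.0000
Node dd (S = 65.02): continuation = 1/1.04·[0.6333·0.0000 + 0.3667·14.7288] = 5.1928; exercise value = 4.9750 ≤ continuation, so V_dd = 5.1928
Node u (S = 103.5): continuation = 1/1.04·[0.6333·0.0000 + 0.3667·0.0000] = 0.0000; exercise value = 0.0000 ≤ continuation, so V_u = 0.0000
Node d (S = 76.5): continuation = 1/1.04·[0.6333·0.0000 + 0.3667·5.1928] = 1.8308; exercise value = 0.0000 ≤ continuation, so V_d = 1.8308
Node 0 (S = 90): continuation = 1/1.04·[0.6333·0.0000 + 0.3667·1.8308] = 0.6455; exercise value = 0.0000 ≤ continuation, so V_0 = 0.6455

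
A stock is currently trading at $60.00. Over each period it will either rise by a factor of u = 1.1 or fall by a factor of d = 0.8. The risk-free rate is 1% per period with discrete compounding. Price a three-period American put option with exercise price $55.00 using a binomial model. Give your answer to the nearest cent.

$3.03

Risk-neutral probability p = (1 + 0.01 − 0.8)/(1.1 − 0.8) = 0.2100/0.3000 = 0.7000
Terminal stock prices: S_uuu = 79.86, S_uud = 58.08, S_udd = 42.24, S_ddd = 30.72
Terminal payoffs (K − S): max(-24.86, 0) = 0, max(-3.08, 0) = 0, max(12.76, 0) = 12.76, max(24.28, 0) = 24.28
Node uu (S = 72.6): continuation = 1/1.01·[0.7000·0.0000 + 0.3000·0.0000] = 0.0000; exercise value = 0.0000 ≤ continuation, so V_uu = 0.0000
Node ud (S = 52.8): continuation = 1/1.01·[0.7000·0.0000 + 0.3000·12.7600] = 3.7901; exercise value = 2.2000 ≤ continuation, so V_ud = 3.7901
Node dd (S = 38.4): continuation = 1/1.01·[0.7000·12.7600 + 0.3000·24.2800] = 16.0554; exercise value = 16.6000 > continuation, so V_dd = 16.6000 (exercise)
Node u (S = 66): continuation = 1/1.01·[0.7000·0.0000 + 0.3000·3.7901] = 1.1258; exercise value = 0.0000 ≤ continuation, so V_u = 1.1258
Node d (S = 48): continuation = 1/1.01·[0.7000·3.7901 + 0.3000·16.6000] = 7.5575; exercise value = 7.0000 ≤ continuation, so V_d = 7.5575
Node 0 (S = 60): continuation = 1/1.01·[0.7000·1.1258 + 0.3000·7.5575] = 3.0250; exercise value = 0.0000 ≤ continuation, so V_0 = 3.0250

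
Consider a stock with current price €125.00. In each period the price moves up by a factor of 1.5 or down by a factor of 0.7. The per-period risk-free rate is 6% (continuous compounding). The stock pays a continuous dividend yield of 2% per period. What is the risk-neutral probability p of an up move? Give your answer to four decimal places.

p = 0.4260

Per-period risk-free factor R = e^0.06 = 1.0618; dividend-adjusted growth = e^(0.06−0.02) = 1.0408.
Risk-neutral probability p = (1.0408 − 0.7)/(1.5 − 0.7) = 0.3408/0.8000 = 0.4260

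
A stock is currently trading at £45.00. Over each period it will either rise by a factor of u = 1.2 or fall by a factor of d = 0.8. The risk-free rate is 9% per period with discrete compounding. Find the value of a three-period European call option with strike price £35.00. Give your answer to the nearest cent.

£18.22

Risk-neutral probability p = (1 + 0.09 − 0.8)/(1.2 − 0.8) = 0.2900/0.4000 = 0.7250
Terminal stock prices: S_uuu = 77.76, S_uud = 51.84, S_udd = 34.56, S_ddd = 23.04
Terminal payoffs (S − K): max(42.76, 0) = 42.76, max(16.84, 0) = 16.84, max(-0.44, 0) = 0, max(-11.96, 0) = 0
Node uu (S = 64.8): V_uu = 1/1.09·[0.7250·42.7600 + 0.2750·16.8400] = 32.6899
Node ud (S = 43.2): V_ud = 1/1.09·[0.7250·16.8400 + 0.2750·0.0000] = 11.2009
Node dd (S = 28.8): V_dd = 1/1.09·[0.7250·0.0000 + 0.2750·0.0000] = 0.0000
Node u (S = 54): V_u = 1/1.09·[0.7250·32.6899 + 0.2750·11.2009] = 24.5692
Node d (S = 36): V_d = 1/1.09·[0.7250·11.2009 + 0.2750·0.0000] = 7.4502
Node 0 (S = 45): V_0 = 1/1.09·[0.7250·24.5692 + 0.2750·7.4502] = 18.2215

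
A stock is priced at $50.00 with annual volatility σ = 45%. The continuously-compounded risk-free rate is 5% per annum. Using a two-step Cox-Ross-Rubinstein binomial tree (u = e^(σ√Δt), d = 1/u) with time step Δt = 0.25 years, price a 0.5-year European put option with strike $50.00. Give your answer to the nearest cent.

CRR parameters: u = e^(σ√Δt) = e^(0.45·√0.25) = 1.2523, d = 1/u = 0.7985
Per-period rate: rΔt = 0.05·0.25 = 0.0125, so R = e^0.0125 = 1.0126
Risk-neutral probability p = (e^0.0125 − 0.7985)/(1.2523 − 0.7985) = 0.2141/0.4538 = 0.4717
Terminal stock prices: S_uu = 78.42, S_ud = 50, S_dd = 31.88
Terminal payoffs (K − S): max(-28.42, 0) = 0, max(0, 0) = 0, max(18.12, 0) = 18.12
Node u (S = 62.62): V_u = e^(−0.0125)·[0.4717·0.0000 + 0.5283·0.0000] = 0.0000
Node d (S = 39.93): V_d = e^(−0.0125)·[0.4717·0.0000 + 0.5283·18.1186] = 9.4531
Node 0 (S = 50): V_0 = e^(−0.0125)·[0.4717·0.0000 + 0.5283·9.4531] = 4.9320

$4.93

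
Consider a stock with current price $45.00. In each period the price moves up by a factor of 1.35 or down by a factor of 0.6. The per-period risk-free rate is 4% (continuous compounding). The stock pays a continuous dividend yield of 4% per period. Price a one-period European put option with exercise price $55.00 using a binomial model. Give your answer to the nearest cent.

Per-period risk-free factor R = e^0.04 = 1.0408; dividend-adjusted growth = e^(0.04−0.04) = 1.0000.
Risk-neutral probability p = (1.0000 − 0.6)/(1.35 − 0.6) = 0.4000/0.7500 = 0.5333
Terminal stock prices: S_u = 60.75, S_d = 27
Terminal payoffs (K − S): max(-5.75, 0) = 0, max(28, 0) = 28
Node 0 (S = 45): V_0 = e^(−0.04)·[0.5333·0.0000 + 0.4667·28.0000] = 12.5543

$12.55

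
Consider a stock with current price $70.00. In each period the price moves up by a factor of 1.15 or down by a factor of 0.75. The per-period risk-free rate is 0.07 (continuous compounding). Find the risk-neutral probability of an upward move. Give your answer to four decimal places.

p = 0.8063

Risk-neutral probability p = (e^0.07 − 0.75)/(1.15 − 0.75) = 0.3225/0.4000 = 0.8063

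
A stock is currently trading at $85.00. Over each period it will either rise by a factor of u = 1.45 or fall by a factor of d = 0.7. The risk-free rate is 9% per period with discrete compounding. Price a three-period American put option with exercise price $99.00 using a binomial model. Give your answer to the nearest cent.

$20.97

Risk-neutral probability p = (1 + 0.09 − 0.7)/(1.45 − 0.7) = 0.3900/0.7500 = 0.5200
Terminal stock prices: S_uuu = 259.1, S_uud = 125.1, S_udd = 60.39, S_ddd = 29.15
Terminal payoffs (K − S): max(-160.1, 0) = 0, max(-26.1, 0) = 0, max(38.61, 0) = 38.61, max(69.84, 0) = 69.84
Node uu (S = 178.7): continuation = 1/1.09·[0.5200·0.0000 + 0.4800·0.0000] = 0.0000; exercise value = 0.0000 ≤ continuation, so V_uu = 0.0000
Node ud (S = 86.27): continuation = 1/1.09·[0.5200·0.0000 + 0.4800·38.6075] = 17.0015; exercise value = 12.7250 ≤ continuation, so V_ud = 17.0015
Node dd (S = 41.65): continuation = 1/1.09·[0.5200·38.6075 + 0.4800·69.8450] = 49.1757; exercise value = 57.3500 > continuation, so V_dd = 57.3500 (exercise)
Node u (S = 123.2): continuation = 1/1.09·[0.5200·0.0000 + 0.4800·17.0015] = 7.4869; exercise value = 0.0000 ≤ continuation, so V_u = 7.4869
Node d (S = 59.5): continuation = 1/1.09·[0.5200·17.0015 + 0.4800·57.3500] = 33.3658; exercise value = 39.5000 > continuation, so V_d = 39.5000 (exercise)
Node 0 (S = 85): continuation = 1/1.09·[0.5200·7.4869 + 0.4800·39.5000] = 20.9662; exercise value = 14.0000 ≤ continuation, so V_0 = 20.9662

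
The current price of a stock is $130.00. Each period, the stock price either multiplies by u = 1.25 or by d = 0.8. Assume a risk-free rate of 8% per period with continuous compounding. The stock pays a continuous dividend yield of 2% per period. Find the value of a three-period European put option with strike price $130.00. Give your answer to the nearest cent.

Per-period risk-free factor R = e^0.08 = 1.0833; dividend-adjusted growth = e^(0.08−0.02) = 1.0618.
Risk-neutral probability p = (1.0618 − 0.8)/(1.25 − 0.8) = 0.2618/0.4500 = 0.5819
Terminal stock prices: S_uuu = 253.9, S_uud = 162.5, S_udd = 104, S_ddd = 66.56
Terminal payoffs (K − S): max(-123.9, 0) = 0, max(-32.5, 0) = 0, max(26, 0) = 26, max(63.44, 0) = 63.44
Node uu (S = 203.1): V_uu = e^(−0.08)·[0.5819·0.0000 + 0.4181·0.0000] = 0.0000
Node ud (S = 130): V_ud = e^(−0.08)·[0.5819·0.0000 + 0.4181·26.0000] = 10.0358
Node dd (S = 83.2): V_dd = e^(−0.08)·[0.5819·26.0000 + 0.4181·63.4400] = 38.4526
Node u (S = 162.5): V_u = e^(−0.08)·[0.5819·0.0000 + 0.4181·10.0358] = 3.8738
Node d (S = 104): V_d = e^(−0.08)·[0.5819·10.0358 + 0.4181·38.4526] = 20.2329
Node 0 (S = 130): V_0 = e^(−0.08)·[0.5819·3.8738 + 0.4181·20.2329] = 9.8904

$9.89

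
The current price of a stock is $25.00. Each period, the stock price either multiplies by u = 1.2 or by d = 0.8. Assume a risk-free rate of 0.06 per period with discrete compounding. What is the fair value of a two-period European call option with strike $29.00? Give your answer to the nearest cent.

$2.63

Risk-neutral probability p = (1 + 0.06 − 0.8)/(1.2 − 0.8) = 0.2600/0.4000 = 0.6500
Terminal stock prices: S_uu = 36, S_ud = 24, S_dd = 16
Terminal payoffs (S − K): max(7, 0) = 7, max(-5, 0) = 0, max(-13, 0) = 0
Node u (S = 30): V_u = 1/1.06·[0.6500·7.0000 + 0.3500·0.0000] = 4.2925
Node d (S = 20): V_d = 1/1.06·[0.6500·0.0000 + 0.3500·0.0000] = 0.0000
Node 0 (S = 25): V_0 = 1/1.06·[0.6500·4.2925 + 0.3500·0.0000] = 2.6322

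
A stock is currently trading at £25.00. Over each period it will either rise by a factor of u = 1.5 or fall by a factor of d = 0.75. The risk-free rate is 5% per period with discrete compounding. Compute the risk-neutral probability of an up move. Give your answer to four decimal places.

p = 0.4000

Risk-neutral probability p = (1 + 0.05 − 0.75)/(1.5 − 0.75) = 0.3000/0.7500 = 0.4000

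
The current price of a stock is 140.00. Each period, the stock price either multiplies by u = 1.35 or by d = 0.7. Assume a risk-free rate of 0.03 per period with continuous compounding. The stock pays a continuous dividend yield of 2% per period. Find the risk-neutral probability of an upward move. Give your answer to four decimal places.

p = 0.4770

Per-period risk-free factor R = e^0.03 = 1.0305; dividend-adjusted growth = e^(0.03−0.02) = 1.0101.
Risk-neutral probability p = (1.0101 − 0.7)/(1.35 − 0.7) = 0.3101/0.6500 = 0.4770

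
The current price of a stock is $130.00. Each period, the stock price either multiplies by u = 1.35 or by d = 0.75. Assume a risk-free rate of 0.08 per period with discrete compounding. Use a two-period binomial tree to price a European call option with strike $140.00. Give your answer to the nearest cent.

Risk-neutral probability p = (1 + 0.08 − 0.75)/(1.35 − 0.75) = 0.3300/0.6000 = 0.5500
Terminal stock prices: S_uu = 236.9, S_ud = 131.6, S_dd = 73.12
Terminal payoffs (S − K): max(96.93, 0) = 96.93, max(-8.375, 0) = 0, max(-66.88, 0) = 0
Node u (S = 175.5): V_u = 1/1.08·[0.5500·96.9250 + 0.4500·0.0000] = 49.3600
Node d (S = 97.5): V_d = 1/1.08·[0.5500·0.0000 + 0.4500·0.0000] = 0.0000
Node 0 (S = 130): V_0 = 1/1.08·[0.5500·49.3600 + 0.4500·0.0000] = 25.1370

$25.14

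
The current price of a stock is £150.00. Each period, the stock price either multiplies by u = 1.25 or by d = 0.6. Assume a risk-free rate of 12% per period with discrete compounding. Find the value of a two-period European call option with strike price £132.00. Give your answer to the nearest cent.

Risk-neutral probability p = (1 + 0.12 − 0.6)/(1.25 − 0.6) = 0.5200/0.6500 = 0.8000
Terminal stock prices: S_uu = 234.4, S_ud = 112.5, S_dd = 54
Terminal payoffs (S − K): max(102.4, 0) = 102.4, max(-19.5, 0) = 0, max(-78, 0) = 0
Node u (S = 187.5): V_u = 1/1.12·[0.8000·102.3750 + 0.2000·0.0000] = 73.1250
Node d (S = 90): V_d = 1/1.12·[0.8000·0.0000 + 0.2000·0.0000] = 0.0000
Node 0 (S = 150): V_0 = 1/1.12·[0.8000·73.1250 + 0.2000·0.0000] = 52.2321

£52.23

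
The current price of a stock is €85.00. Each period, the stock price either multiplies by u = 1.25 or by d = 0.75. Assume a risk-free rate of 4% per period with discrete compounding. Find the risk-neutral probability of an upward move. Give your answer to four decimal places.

Risk-neutral probability p = (1 + 0.04 − 0.75)/(1.25 − 0.75) = 0.2900/0.5000 = 0.5800

p = 0.5800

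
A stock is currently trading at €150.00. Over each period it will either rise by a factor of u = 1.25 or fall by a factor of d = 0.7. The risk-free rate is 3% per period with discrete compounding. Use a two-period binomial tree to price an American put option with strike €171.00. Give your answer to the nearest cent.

Risk-neutral probability p = (1 + 0.03 − 0.7)/(1.25 − 0.7) = 0.3300/0.5500 = 0.6000
Terminal stock prices: S_uu = 234.4, S_ud = 131.2, S_dd = 73.5
Terminal payoffs (K − S): max(-63.38, 0) = 0, max(39.75, 0) = 39.75, max(97.5, 0) = 97.5
Node u (S = 187.5): continuation = 1/1.03·[0.6000·0.0000 + 0.4000·39.7500] = 15.4369; exercise value = 0.0000 ≤ continuation, so V_u = 15.4369
Node d (S = 105): continuation = 1/1.03·[0.6000·39.7500 + 0.4000·97.5000] = 61.0194; exercise value = 66.0000 > continuation, so V_d = 66.0000 (exercise)
Node 0 (S = 150): continuation = 1/1.03·[0.6000·15.4369 + 0.4000·66.0000] = 34.6234; exercise value = 21.0000 ≤ continuation, so V_0 = 34.6234

€34.62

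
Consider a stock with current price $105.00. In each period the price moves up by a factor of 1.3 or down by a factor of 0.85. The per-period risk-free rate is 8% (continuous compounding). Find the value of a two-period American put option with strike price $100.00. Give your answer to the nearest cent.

Risk-neutral probability p = (e^0.08 − 0.85)/(1.3 − 0.85) = 0.2333/0.4500 = 0.5184
Terminal stock prices: S_uu = 177.5, S_ud = 116, S_dd = 75.86
Terminal payoffs (K − S): max(-77.45, 0) = 0, max(-16.02, 0) = 0, max(24.14, 0) = 24.14
Node u (S = 136.5): continuation = e^(−0.08)·[0.5184·0.0000 + 0.4816·0.0000] = 0.0000; exercise value = 0.0000 ≤ continuation, so V_u = 0.0000
Node d (S = 89.25): continuation = e^(−0.08)·[0.5184·0.0000 + 0.4816·24.1375] = 10.7305; exercise value = 10.7500 > continuation, so V_d = 10.7500 (exercise)
Node 0 (S = 105): continuation = e^(−0.08)·[0.5184·0.0000 + 0.4816·10.7500] = 4.7790; exercise value = 0.0000 ≤ continuation, so V_0 = 4.7790

$4.78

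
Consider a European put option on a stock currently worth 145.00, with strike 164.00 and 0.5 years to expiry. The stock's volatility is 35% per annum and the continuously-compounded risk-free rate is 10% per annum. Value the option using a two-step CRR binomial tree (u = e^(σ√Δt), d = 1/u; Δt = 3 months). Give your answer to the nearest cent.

CRR parameters: u = e^(σ√Δt) = e^(0.35·√0.25) = 1.1912, d = 1/u = 0.8395
Per-period rate: rΔt = 0.1·0.25 = 0.025, so R = e^0.025 = 1.0253
Risk-neutral probability p = (e^0.025 − 0.8395)/(1.1912 − 0.8395) = 0.1859/0.3518 = 0.5283
Terminal stock prices: S_uu = 205.8, S_ud = 145, S_dd = 102.2
Terminal payoffs (K − S): max(-41.76, 0) = 0, max(19, 0) = 19, max(61.82, 0) = 61.82
Node u (S = 172.7): V_u = e^(−0.025)·[0.5283·0.0000 + 0.4717·19.0000] = 8.7406
Node d (S = 121.7): V_d = e^(−0.025)·[0.5283·19.0000 + 0.4717·61.8202] = 38.2296
Node 0 (S = 145): V_0 = e^(−0.025)·[0.5283·8.7406 + 0.4717·38.2296] = 22.0907

22.09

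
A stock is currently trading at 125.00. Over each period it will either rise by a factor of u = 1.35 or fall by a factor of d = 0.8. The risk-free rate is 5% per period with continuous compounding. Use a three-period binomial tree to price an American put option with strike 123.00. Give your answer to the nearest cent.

14.96

Risk-neutral probability p = (e^0.05 − 0.8)/(1.35 − 0.8) = 0.2513/0.5500 = 0.4569
Terminal stock prices: S_uuu = 307.5, S_uud = 182.3, S_udd = 108, S_ddd = 64
Terminal payoffs (K − S): max(-184.5, 0) = 0, max(-59.25, 0) = 0, max(15, 0) = 15, max(59, 0) = 59
Node uu (S = 227.8): continuation = e^(−0.05)·[0.4569·0.0000 + 0.5431·0.0000] = 0.0000; exercise value = 0.0000 ≤ continuation, so V_uu = 0.0000
Node ud (S = 135): continuation = e^(−0.05)·[0.4569·0.0000 + 0.5431·15.0000] = 7.7498; exercise value = 0.0000 ≤ continuation, so V_ud = 7.7498
Node dd (S = 80): continuation = e^(−0.05)·[0.4569·15.0000 + 0.5431·59.0000] = 37.0012; exercise value = 43.0000 > continuation, so V_dd = 43.0000 (exercise)
Node u (S = 168.8): continuation = e^(−0.05)·[0.4569·0.0000 + 0.5431·7.7498] = 4.0040; exercise value = 0.0000 ≤ continuation, so V_u = 4.0040
Node d (S = 100): continuation = e^(−0.05)·[0.4569·7.7498 + 0.5431·43.0000] = 25.5840; exercise value = 23.0000 ≤ continuation, so V_d = 25.5840
Node 0 (S = 125): continuation = e^(−0.05)·[0.4569·4.0040 + 0.5431·25.5840] = 14.9581; exercise value = 0.0000 ≤ continuation, so V_0 = 14.9581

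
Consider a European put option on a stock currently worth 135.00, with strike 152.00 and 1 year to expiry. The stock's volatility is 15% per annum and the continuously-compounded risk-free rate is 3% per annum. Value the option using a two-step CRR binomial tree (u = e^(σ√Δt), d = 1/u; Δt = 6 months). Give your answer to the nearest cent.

16.80

CRR parameters: u = e^(σ√Δt) = e^(0.15·√0.5) = 1.1119, d = 1/u = 0.8994
Per-period rate: rΔt = 0.03·0.5 = 0.015, so R = e^0.015 = 1.0151
Risk-neutral probability p = (e^0.015 − 0.8994)/(1.1119 − 0.8994) = 0.1157/0.2125 = 0.5446
Terminal stock prices: S_uu = 166.9, S_ud = 135, S_dd = 109.2
Terminal payoffs (K − S): max(-14.9, 0) = 0, max(17, 0) = 17, max(42.8, 0) = 42.8
Node u (S = 150.1): V_u = e^(−0.015)·[0.5446·0.0000 + 0.4554·17.0000] = 7.6262
Node d (S = 121.4): V_d = e^(−0.015)·[0.5446·17.0000 + 0.4554·42.8042] = 28.3227
Node 0 (S = 135): V_0 = e^(−0.015)·[0.5446·7.6262 + 0.4554·28.3227] = 16.7972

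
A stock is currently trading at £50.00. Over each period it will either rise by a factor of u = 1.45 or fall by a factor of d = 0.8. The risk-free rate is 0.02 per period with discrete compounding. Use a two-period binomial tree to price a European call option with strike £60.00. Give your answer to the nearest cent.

£4.97

Risk-neutral probability p = (1 + 0.02 − 0.8)/(1.45 − 0.8) = 0.2200/0.6500 = 0.3385
Terminal stock prices: S_uu = 105.1, S_ud = 58, S_dd = 32
Terminal payoffs (S − K): max(45.12, 0) = 45.12, max(-2, 0) = 0, max(-28, 0) = 0
Node u (S = 72.5): V_u = 1/1.02·[0.3385·45.1250 + 0.6615·0.0000] = 14.9736
Node d (S = 40): V_d = 1/1.02·[0.3385·0.0000 + 0.6615·0.0000] = 0.0000
Node 0 (S = 50): V_0 = 1/1.02·[0.3385·14.9736 + 0.6615·0.0000] = 4.9686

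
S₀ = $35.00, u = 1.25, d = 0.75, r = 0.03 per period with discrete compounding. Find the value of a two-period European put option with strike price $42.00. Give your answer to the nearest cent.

$8.34

Risk-neutral probability p = (1 + 0.03 − 0.75)/(1.25 − 0.75) = 0.2800/0.5000 = 0.5600
Terminal stock prices: S_uu = 54.69, S_ud = 32.81, S_dd = 19.69
Terminal payoffs (K − S): max(-12.69, 0) = 0, max(9.188, 0) = 9.188, max(22.31, 0) = 22.31
Node u (S = 43.75): V_u = 1/1.03·[0.5600·0.0000 + 0.4400·9.1875] = 3.9248
Node d (S = 26.25): V_d = 1/1.03·[0.5600·9.1875 + 0.4400·22.3125] = 14.5267
Node 0 (S = 35): V_0 = 1/1.03·[0.5600·3.9248 + 0.4400·14.5267] = 8.3394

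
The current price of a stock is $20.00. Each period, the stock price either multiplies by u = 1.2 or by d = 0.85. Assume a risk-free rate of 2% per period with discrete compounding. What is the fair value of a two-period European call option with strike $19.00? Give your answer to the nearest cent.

$2.89

Risk-neutral probability p = (1 + 0.02 − 0.85)/(1.2 − 0.85) = 0.1700/0.3500 = 0.4857
Terminal stock prices: S_uu = 28.8, S_ud = 20.4, S_dd = 14.45
Terminal payoffs (S − K): max(9.8, 0) = 9.8, max(1.4, 0) = 1.4, max(-4.55, 0) = 0
Node u (S = 24): V_u = 1/1.02·[0.4857·9.8000 + 0.5143·1.4000] = 5.3725
Node d (S = 17): V_d = 1/1.02·[0.4857·1.4000 + 0.5143·0.0000] = 0.6667
Node 0 (S = 20): V_0 = 1/1.02·[0.4857·5.3725 + 0.5143·0.6667] = 2.8945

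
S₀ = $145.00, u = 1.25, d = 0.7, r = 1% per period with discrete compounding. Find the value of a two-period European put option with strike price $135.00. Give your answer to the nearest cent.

$15.85

Risk-neutral probability p = (1 + 0.01 − 0.7)/(1.25 − 0.7) = 0.3100/0.5500 = 0.5636
Terminal stock prices: S_uu = 226.6, S_ud = 126.9, S_dd = 71.05
Terminal payoffs (K − S): max(-91.56, 0) = 0, max(8.125, 0) = 8.125, max(63.95, 0) = 63.95
Node u (S = 181.2): V_u = 1/1.01·[0.5636·0.0000 + 0.4364·8.1250] = 3.5104
Node d (S = 101.5): V_d = 1/1.01·[0.5636·8.1250 + 0.4364·63.9500] = 32.1634
Node 0 (S = 145): V_0 = 1/1.01·[0.5636·3.5104 + 0.4364·32.1634] = 15.8549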